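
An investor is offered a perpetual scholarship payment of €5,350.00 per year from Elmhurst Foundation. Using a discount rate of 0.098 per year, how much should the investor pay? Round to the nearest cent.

€54591.84

Level perpetuity: PV = C / r = €5,350.00 / 0.098 = €54,591.84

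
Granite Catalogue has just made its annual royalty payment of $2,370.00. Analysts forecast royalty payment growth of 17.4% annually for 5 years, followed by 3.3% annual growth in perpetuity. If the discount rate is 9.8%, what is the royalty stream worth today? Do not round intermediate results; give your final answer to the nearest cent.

D_1 = 2782.38000
D_2 = 3266.51412
D_3 = 3834.88758
D_4 = 4502.15802
D_5 = 5285.53351
Terminal value at year 5: TV = D_5×(1+g_2)/(r−g_2) = 5459.95612/0.065 = 83999.32486
P_0 = D_1/(1+r)^1 + D_2/(1+r)^2 + D_3/(1+r)^3 + D_4/(1+r)^4 + D_5/(1+r)^5 + TV/(1+r)^5
    = 2534.04372 + 2709.44201 + 2896.98080 + 3097.50041 + 3311.89935 + 52633.72353 = 67183.58981

$67183.59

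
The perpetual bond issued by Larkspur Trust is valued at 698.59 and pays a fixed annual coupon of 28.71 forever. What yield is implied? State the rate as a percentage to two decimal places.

P = C/r ⇒ r = C/P = 28.71/698.59 = 0.041097

4.11%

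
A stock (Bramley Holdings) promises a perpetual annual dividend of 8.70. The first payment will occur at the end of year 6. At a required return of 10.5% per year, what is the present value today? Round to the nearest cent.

50.29

Value at end of year 5: C / r = 8.70 / 0.105 = 82.8571
Discount to today: PV = 82.8571 / (1 + 0.105)^5 = 82.8571 / 1.647447 = 50.29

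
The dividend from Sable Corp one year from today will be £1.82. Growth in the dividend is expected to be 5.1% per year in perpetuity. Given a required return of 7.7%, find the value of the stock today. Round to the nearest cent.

Growing perpetuity: P = D₁ / (r − g) = £1.8200 / (0.077 − 0.051) = £70.00

£70.00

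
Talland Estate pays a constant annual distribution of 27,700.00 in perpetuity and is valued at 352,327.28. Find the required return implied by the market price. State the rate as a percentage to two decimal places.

7.86%

P = C/r ⇒ r = C/P = 27,700.00/352,327.28 = 0.078620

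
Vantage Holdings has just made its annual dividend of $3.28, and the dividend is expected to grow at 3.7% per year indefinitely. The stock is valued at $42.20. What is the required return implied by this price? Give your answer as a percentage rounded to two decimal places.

11.76%

D₁ = $3.28 × 1.037 = $3.4014
P = D₁/(r − g) ⇒ r = D₁/P + g = $3.4014/$42.20 + 0.037 = 0.080601 + 0.037 = 0.117601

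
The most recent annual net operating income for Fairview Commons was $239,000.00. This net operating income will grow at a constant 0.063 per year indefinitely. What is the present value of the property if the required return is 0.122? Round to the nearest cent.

$4306050.85

D₁ = D₀ × (1 + g) = $239,000.00 × 1.063 = $254,057.0000
Growing perpetuity: P = D₁ / (r − g) = $254,057.0000 / (0.122 − 0.063) = $4,306,050.85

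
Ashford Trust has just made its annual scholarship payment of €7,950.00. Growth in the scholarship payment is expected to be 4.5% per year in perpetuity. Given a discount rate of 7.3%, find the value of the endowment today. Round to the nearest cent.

D₁ = D₀ × (1 + g) = €7,950.00 × 1.045 = €8,307.7500
Growing perpetuity: P = D₁ / (r − g) = €8,307.7500 / (0.073 − 0.045) = €296,705.36

€296705.36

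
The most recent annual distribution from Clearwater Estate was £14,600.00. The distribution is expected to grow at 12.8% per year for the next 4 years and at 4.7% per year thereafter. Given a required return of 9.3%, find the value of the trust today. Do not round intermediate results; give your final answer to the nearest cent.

£440189.23

D_1 = 16468.80000
D_2 = 18576.80640
D_3 = 20954.63762
D_4 = 23636.83123
Terminal value at year 4: TV = D_4×(1+g_2)/(r−g_2) = 24747.76230/0.046 = 537994.83266
P_0 = D_1/(1+r)^1 + D_2/(1+r)^2 + D_3/(1+r)^3 + D_4/(1+r)^4 + TV/(1+r)^4
    = 15067.52059 + 15550.01210 + 16047.95393 + 16561.84083 + 376961.89898 = 440189.22642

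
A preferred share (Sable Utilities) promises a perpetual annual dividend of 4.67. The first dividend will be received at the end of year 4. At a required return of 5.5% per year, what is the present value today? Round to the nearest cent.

Value at end of year 3: C / r = 4.67 / 0.055 = 84.9091
Discount to today: PV = 84.9091 / (1 + 0.055)^3 = 84.9091 / 1.174241 = 72.31

72.31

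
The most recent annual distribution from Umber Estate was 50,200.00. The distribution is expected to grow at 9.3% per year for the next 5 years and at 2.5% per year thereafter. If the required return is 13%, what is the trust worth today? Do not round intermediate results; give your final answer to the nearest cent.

D_1 = 54868.60000
D_2 = 59971.37980
D_3 = 65548.71812
D_4 = 71644.74891
D_5 = 78307.71056
Terminal value at year 5: TV = D_5×(1+g_2)/(r−g_2) = 80265.40332/0.105 = 764432.41256
P_0 = D_1/(1+r)^1 + D_2/(1+r)^2 + D_3/(1+r)^3 + D_4/(1+r)^4 + D_5/(1+r)^5 + TV/(1+r)^5
    = 48556.28319 + 46966.38719 + 45428.54973 + 43941.06624 + 42502.28797 + 414903.28732 = 642297.86164

642297.86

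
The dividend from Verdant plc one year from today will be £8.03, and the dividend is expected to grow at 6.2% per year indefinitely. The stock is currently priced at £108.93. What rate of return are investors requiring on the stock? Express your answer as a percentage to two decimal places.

13.57%

P = D₁/(r − g) ⇒ r = D₁/P + g = £8.0300/£108.93 + 0.062 = 0.073717 + 0.062 = 0.135717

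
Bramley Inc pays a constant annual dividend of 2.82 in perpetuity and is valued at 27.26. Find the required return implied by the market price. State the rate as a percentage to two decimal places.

P = C/r ⇒ r = C/P = 2.82/27.26 = 0.103448

10.34%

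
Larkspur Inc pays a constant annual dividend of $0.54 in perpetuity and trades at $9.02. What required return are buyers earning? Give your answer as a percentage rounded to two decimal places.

5.99%

P = C/r ⇒ r = C/P = $0.54/$9.02 = 0.059867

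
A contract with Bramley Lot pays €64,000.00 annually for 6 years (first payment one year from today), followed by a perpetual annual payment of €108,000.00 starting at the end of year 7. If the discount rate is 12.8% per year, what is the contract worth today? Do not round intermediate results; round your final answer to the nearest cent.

€666873.78

PV of 6-year annuity: €64,000.00 × [1 − (1+0.128)^−6] / 0.128 = 257274.49884
Perpetuity value at year 6: €108,000.00 / 0.128 = 843750.00000
PV of perpetuity: 843750.00000 / (1+0.128)^6 = 409599.28320
Total PV = 257274.49884 + 409599.28320 = 666873.78205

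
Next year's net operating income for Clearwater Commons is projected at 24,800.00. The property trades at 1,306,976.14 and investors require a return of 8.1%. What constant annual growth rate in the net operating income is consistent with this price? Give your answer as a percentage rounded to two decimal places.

P = D₁/(r−g) ⇒ g = r − D₁/P = 0.081 − 24,800.00/1,306,976.14 = 0.062025

6.20%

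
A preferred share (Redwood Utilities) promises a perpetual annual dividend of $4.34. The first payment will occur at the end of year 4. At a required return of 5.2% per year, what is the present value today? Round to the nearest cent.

Value at end of year 3: C / r = $4.34 / 0.052 = $83.4615
Discount to today: PV = $83.4615 / (1 + 0.052)^3 = $83.4615 / 1.164253 = $71.69

$71.69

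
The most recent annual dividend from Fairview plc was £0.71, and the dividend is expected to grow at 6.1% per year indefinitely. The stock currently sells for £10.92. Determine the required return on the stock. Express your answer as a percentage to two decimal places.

13.00%

D₁ = £0.71 × 1.061 = £0.7533
P = D₁/(r − g) ⇒ r = D₁/P + g = £0.7533/£10.92 + 0.061 = 0.068984 + 0.061 = 0.129984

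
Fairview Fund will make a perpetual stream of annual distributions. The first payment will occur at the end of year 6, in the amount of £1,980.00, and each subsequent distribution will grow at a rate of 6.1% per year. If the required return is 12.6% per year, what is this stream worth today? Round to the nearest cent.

Value at end of year 5: C₁ / (r − g) = £1,980.00 / (0.126 − 0.061) = £30,461.5385
Discount to today: PV = £30,461.5385 / (1 + 0.126)^5 = £30,461.5385 / 1.810056 = £16,829.06

£16829.06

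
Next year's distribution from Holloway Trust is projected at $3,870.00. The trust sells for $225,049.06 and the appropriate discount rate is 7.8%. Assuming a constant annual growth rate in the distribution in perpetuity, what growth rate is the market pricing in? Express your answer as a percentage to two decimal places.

P = D₁/(r−g) ⇒ g = r − D₁/P = 0.078 − $3,870.00/$225,049.06 = 0.060804

6.08%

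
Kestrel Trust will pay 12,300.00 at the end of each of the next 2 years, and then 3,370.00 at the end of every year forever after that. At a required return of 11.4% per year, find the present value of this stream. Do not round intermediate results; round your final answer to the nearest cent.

PV of 2-year annuity: 12,300.00 × [1 − (1+0.114)^−2] / 0.114 = 20952.68639
Perpetuity value at year 2: 3,370.00 / 0.114 = 29561.40351
PV of perpetuity: 29561.40351 / (1+0.114)^2 = 23820.70813
Total PV = 20952.68639 + 23820.70813 = 44773.39452

44773.39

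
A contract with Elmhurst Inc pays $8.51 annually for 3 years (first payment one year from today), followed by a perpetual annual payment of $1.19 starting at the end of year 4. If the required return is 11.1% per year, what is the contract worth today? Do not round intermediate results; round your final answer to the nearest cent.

PV of 3-year annuity: $8.51 × [1 − (1+0.111)^−3] / 0.111 = 20.75990
Perpetuity value at year 3: $1.19 / 0.111 = 10.72072
PV of perpetuity: 10.72072 / (1+0.111)^3 = 7.81775
Total PV = 20.75990 + 7.81775 = 28.57765

$28.58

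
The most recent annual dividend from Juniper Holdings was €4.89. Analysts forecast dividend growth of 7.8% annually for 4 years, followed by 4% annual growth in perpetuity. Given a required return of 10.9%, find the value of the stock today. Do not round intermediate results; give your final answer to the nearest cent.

D_1 = 5.27142
D_2 = 5.68259
D_3 = 6.12583
D_4 = 6.60365
Terminal value at year 4: TV = D_4×(1+g_2)/(r−g_2) = 6.86779/0.069 = 99.53324
P_0 = D_1/(1+r)^1 + D_2/(1+r)^2 + D_3/(1+r)^3 + D_4/(1+r)^4 + TV/(1+r)^4
    = 4.75331 + 4.62044 + 4.49128 + 4.36574 + 65.80244 = 84.03321

€84.03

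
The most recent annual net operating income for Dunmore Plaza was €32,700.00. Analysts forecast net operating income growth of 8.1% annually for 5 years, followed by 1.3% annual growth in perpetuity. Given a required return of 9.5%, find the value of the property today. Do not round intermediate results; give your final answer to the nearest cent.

€536127.02

D_1 = 35348.70000
D_2 = 38211.94470
D_3 = 41307.11222
D_4 = 44652.98831
D_5 = 48269.88036
Terminal value at year 5: TV = D_5×(1+g_2)/(r−g_2) = 48897.38881/0.082 = 596309.61962
P_0 = D_1/(1+r)^1 + D_2/(1+r)^2 + D_3/(1+r)^3 + D_4/(1+r)^4 + D_5/(1+r)^5 + TV/(1+r)^5
    = 32281.91781 + 31869.18096 + 31461.72111 + 31059.47080 + 30662.36341 + 378792.36745 = 536127.02154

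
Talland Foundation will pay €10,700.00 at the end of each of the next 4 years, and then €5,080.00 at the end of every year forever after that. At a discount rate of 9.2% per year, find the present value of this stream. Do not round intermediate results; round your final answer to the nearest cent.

€73344.97

PV of 4-year annuity: €10,700.00 × [1 − (1+0.092)^−4] / 0.092 = 34513.37065
Perpetuity value at year 4: €5,080.00 / 0.092 = 55217.39130
PV of perpetuity: 55217.39130 / (1+0.092)^4 = 38831.60412
Total PV = 34513.37065 + 38831.60412 = 73344.97476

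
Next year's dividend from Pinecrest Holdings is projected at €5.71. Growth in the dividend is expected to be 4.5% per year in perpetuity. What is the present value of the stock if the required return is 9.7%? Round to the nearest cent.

Growing perpetuity: P = D₁ / (r − g) = €5.7100 / (0.097 − 0.045) = €109.81

€109.81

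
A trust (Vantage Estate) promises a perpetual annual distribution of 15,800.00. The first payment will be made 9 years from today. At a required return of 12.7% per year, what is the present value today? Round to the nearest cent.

47803.76

Value at end of year 8: C / r = 15,800.00 / 0.127 = 124,409.4488
Discount to today: PV = 124,409.4488 / (1 + 0.127)^8 = 124,409.4488 / 2.602504 = 47,803.76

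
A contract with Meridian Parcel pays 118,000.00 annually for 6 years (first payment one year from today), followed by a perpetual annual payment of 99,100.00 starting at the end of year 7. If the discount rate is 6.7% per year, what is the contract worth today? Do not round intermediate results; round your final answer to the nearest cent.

1570032.51

PV of 6-year annuity: 118,000.00 × [1 − (1+0.067)^−6] / 0.067 = 567698.79864
Perpetuity value at year 6: 99,100.00 / 0.067 = 1479104.47761
PV of perpetuity: 1479104.47761 / (1+0.067)^6 = 1002333.70689
Total PV = 567698.79864 + 1002333.70689 = 1570032.50553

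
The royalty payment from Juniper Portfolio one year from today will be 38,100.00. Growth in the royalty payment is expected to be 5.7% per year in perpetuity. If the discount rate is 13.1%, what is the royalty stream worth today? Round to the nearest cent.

514864.86

Growing perpetuity: P = D₁ / (r − g) = 38,100.0000 / (0.131 − 0.057) = 514,864.86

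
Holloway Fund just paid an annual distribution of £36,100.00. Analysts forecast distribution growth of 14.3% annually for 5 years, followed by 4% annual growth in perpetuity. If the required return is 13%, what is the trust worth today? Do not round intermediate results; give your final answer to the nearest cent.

£628535.76

D_1 = 41262.30000
D_2 = 47162.80890
D_3 = 53907.09057
D_4 = 61615.80452
D_5 = 70426.86457
Terminal value at year 5: TV = D_5×(1+g_2)/(r−g_2) = 73243.93915/0.09 = 813821.54616
P_0 = D_1/(1+r)^1 + D_2/(1+r)^2 + D_3/(1+r)^3 + D_4/(1+r)^4 + D_5/(1+r)^5 + TV/(1+r)^5
    = 36515.30973 + 36935.39737 + 37360.31787 + 37790.12684 + 38224.88051 + 441709.73031 = 628535.76263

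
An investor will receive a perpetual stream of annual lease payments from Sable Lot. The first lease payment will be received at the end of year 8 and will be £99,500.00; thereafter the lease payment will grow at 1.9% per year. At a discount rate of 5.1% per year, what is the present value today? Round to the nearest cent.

Value at end of year 7: C₁ / (r − g) = £99,500.00 / (0.051 − 0.019) = £3,109,375.0000
Discount to today: PV = £3,109,375.0000 / (1 + 0.051)^7 = £3,109,375.0000 / 1.416508 = £2,195,098.89

£2195098.89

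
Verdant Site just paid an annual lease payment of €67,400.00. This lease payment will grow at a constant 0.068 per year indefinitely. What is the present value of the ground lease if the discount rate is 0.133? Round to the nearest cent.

€1107433.85

D₁ = D₀ × (1 + g) = €67,400.00 × 1.068 = €71,983.2000
Growing perpetuity: P = D₁ / (r − g) = €71,983.2000 / (0.133 − 0.068) = €1,107,433.85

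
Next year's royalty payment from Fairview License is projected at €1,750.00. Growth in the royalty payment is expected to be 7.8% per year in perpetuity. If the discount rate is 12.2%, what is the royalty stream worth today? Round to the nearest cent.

€39772.73

Growing perpetuity: P = D₁ / (r − g) = €1,750.0000 / (0.122 − 0.078) = €39,772.73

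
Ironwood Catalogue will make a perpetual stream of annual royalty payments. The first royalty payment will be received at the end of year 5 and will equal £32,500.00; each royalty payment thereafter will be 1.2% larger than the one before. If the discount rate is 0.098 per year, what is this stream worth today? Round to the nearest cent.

Value at end of year 4: C₁ / (r − g) = £32,500.00 / (0.098 − 0.012) = £377,906.9767
Discount to today: PV = £377,906.9767 / (1 + 0.098)^4 = £377,906.9767 / 1.453481 = £260,001.32

£260001.32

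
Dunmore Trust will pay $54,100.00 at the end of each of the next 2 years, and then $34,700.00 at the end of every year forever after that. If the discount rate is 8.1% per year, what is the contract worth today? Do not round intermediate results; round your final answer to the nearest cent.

PV of 2-year annuity: $54,100.00 × [1 − (1+0.081)^−2] / 0.081 = 96342.51015
Perpetuity value at year 2: $34,700.00 / 0.081 = 428395.06173
PV of perpetuity: 428395.06173 / (1+0.081)^2 = 366600.51271
Total PV = 96342.51015 + 366600.51271 = 462943.02285

$462943.02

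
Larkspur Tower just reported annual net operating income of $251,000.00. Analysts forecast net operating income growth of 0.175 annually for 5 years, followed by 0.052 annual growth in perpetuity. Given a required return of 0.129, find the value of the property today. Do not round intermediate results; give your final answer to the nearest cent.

D_1 = 294925.00000
D_2 = 346536.87500
D_3 = 407180.82812
D_4 = 478437.47305
D_5 = 562164.03083
Terminal value at year 5: TV = D_5×(1+g_2)/(r−g_2) = 591396.56043/0.077 = 7680474.81082
P_0 = D_1/(1+r)^1 + D_2/(1+r)^2 + D_3/(1+r)^3 + D_4/(1+r)^4 + D_5/(1+r)^5 + TV/(1+r)^5
    = 261226.74934 + 271870.17756 + 282947.26186 + 294475.67111 + 306473.79411 + 4187148.45983 = 5604142.11381

$5604142.11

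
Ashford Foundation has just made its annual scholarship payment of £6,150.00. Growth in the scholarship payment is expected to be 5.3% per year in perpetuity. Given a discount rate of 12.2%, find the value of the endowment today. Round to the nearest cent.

£93854.35

D₁ = D₀ × (1 + g) = £6,150.00 × 1.053 = £6,475.9500
Growing perpetuity: P = D₁ / (r − g) = £6,475.9500 / (0.122 − 0.053) = £93,854.35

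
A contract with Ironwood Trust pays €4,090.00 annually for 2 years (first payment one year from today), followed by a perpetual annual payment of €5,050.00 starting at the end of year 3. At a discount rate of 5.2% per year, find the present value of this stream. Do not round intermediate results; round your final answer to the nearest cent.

PV of 2-year annuity: €4,090.00 × [1 − (1+0.052)^−2] / 0.052 = 7583.49116
Perpetuity value at year 2: €5,050.00 / 0.052 = 97115.38462
PV of perpetuity: 97115.38462 / (1+0.052)^2 = 87751.90531
Total PV = 7583.49116 + 87751.90531 = 95335.39647

€95335.40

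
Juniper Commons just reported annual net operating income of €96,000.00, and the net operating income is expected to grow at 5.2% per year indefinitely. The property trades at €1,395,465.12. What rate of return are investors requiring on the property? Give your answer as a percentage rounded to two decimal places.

D₁ = €96,000.00 × 1.052 = €100,992.0000
P = D₁/(r − g) ⇒ r = D₁/P + g = €100,992.0000/€1,395,465.12 + 0.052 = 0.072372 + 0.052 = 0.124372

12.44%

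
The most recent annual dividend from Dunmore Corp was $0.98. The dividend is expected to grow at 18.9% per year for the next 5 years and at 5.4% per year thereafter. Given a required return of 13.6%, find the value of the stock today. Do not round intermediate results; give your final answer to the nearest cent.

$21.45

D_1 = 1.16522
D_2 = 1.38545
D_3 = 1.64730
D_4 = 1.95863
D_5 = 2.32882
Terminal value at year 5: TV = D_5×(1+g_2)/(r−g_2) = 2.45457/0.082 = 29.93382
P_0 = D_1/(1+r)^1 + D_2/(1+r)^2 + D_3/(1+r)^3 + D_4/(1+r)^4 + D_5/(1+r)^5 + TV/(1+r)^5
    = 1.02572 + 1.07358 + 1.12366 + 1.17609 + 1.23096 + 15.82233 = 21.45234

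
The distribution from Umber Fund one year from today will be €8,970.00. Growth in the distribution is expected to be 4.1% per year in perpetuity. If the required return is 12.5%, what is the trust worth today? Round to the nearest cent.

€106785.71

Growing perpetuity: P = D₁ / (r − g) = €8,970.0000 / (0.125 − 0.041) = €106,785.71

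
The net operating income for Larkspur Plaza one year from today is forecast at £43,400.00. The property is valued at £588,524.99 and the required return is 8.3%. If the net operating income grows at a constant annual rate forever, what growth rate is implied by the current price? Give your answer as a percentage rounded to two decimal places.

P = D₁/(r−g) ⇒ g = r − D₁/P = 0.083 − £43,400.00/£588,524.99 = 0.009256

0.93%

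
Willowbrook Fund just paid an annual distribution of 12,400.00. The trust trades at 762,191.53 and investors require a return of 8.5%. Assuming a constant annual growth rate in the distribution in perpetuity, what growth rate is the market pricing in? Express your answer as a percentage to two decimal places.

P = D₀(1+g)/(r−g) ⇒ P(r−g) = D₀(1+g) ⇒ g(P+D₀) = P·r − D₀
g = (P·r − D₀)/(P + D₀) = (762,191.53×0.085 − 12,400.00) / (762,191.53 + 12,400.00) = 0.067631

6.76%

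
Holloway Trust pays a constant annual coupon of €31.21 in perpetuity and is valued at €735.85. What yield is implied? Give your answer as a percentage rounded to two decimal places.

P = C/r ⇒ r = C/P = €31.21/€735.85 = 0.042414

4.24%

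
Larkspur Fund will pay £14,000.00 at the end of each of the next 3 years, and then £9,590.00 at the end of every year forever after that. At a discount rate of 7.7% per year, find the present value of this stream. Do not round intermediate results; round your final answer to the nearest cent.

PV of 3-year annuity: £14,000.00 × [1 − (1+0.077)^−3] / 0.077 = 36275.55781
Perpetuity value at year 3: £9,590.00 / 0.077 = 124545.45455
PV of perpetuity: 124545.45455 / (1+0.077)^3 = 99696.69745
Total PV = 36275.55781 + 99696.69745 = 135972.25526

£135972.26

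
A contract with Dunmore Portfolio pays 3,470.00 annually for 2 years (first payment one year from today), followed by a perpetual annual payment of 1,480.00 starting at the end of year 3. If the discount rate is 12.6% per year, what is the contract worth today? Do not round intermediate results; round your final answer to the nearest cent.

PV of 2-year annuity: 3,470.00 × [1 − (1+0.126)^−2] / 0.126 = 5818.56585
Perpetuity value at year 2: 1,480.00 / 0.126 = 11746.03175
PV of perpetuity: 11746.03175 / (1+0.126)^2 = 9264.33795
Total PV = 5818.56585 + 9264.33795 = 15082.90381

15082.90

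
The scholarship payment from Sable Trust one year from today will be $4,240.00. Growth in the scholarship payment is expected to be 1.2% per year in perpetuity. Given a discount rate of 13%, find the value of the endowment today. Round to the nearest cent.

Growing perpetuity: P = D₁ / (r − g) = $4,240.0000 / (0.13 − 0.012) = $35,932.20

$35932.20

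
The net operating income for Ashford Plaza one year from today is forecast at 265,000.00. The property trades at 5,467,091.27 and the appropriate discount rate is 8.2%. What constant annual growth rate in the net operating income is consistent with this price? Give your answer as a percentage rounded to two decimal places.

P = D₁/(r−g) ⇒ g = r − D₁/P = 0.082 − 265,000.00/5,467,091.27 = 0.033528

3.35%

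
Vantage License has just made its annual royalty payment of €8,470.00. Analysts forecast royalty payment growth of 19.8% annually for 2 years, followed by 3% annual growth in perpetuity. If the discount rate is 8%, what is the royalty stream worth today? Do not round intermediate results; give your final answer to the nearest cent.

D_1 = 10147.06000
D_2 = 12156.17788
Terminal value at year 2: TV = D_2×(1+g_2)/(r−g_2) = 12520.86322/0.05 = 250417.26433
P_0 = D_1/(1+r)^1 + D_2/(1+r)^2 + TV/(1+r)^2
    = 9395.42593 + 10421.96320 + 214692.44198 = 234509.83111

€234509.83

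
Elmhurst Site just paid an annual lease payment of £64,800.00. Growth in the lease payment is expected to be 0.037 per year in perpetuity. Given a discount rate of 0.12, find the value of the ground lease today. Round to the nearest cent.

D₁ = D₀ × (1 + g) = £64,800.00 × 1.037 = £67,197.6000
Growing perpetuity: P = D₁ / (r − g) = £67,197.6000 / (0.12 − 0.037) = £809,609.64

£809609.64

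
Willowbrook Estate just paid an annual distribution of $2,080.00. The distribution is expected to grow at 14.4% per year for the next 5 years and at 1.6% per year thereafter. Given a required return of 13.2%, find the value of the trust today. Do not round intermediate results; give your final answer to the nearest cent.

D_1 = 2379.52000
D_2 = 2722.17088
D_3 = 3114.16349
D_4 = 3562.60303
D_5 = 4075.61786
Terminal value at year 5: TV = D_5×(1+g_2)/(r−g_2) = 4140.82775/0.116 = 35696.79096
P_0 = D_1/(1+r)^1 + D_2/(1+r)^2 + D_3/(1+r)^3 + D_4/(1+r)^4 + D_5/(1+r)^5 + TV/(1+r)^5
    = 2102.04947 + 2124.33268 + 2146.85211 + 2169.61026 + 2192.60966 + 19204.23633 = 29939.69050

$29939.69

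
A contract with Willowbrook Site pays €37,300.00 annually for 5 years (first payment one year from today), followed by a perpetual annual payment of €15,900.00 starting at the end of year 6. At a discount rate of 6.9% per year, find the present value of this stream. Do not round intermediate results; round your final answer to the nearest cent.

PV of 5-year annuity: €37,300.00 × [1 − (1+0.069)^−5] / 0.069 = 153347.73175
Perpetuity value at year 5: €15,900.00 / 0.069 = 230434.78261
PV of perpetuity: 230434.78261 / (1+0.069)^5 = 165066.71465
Total PV = 153347.73175 + 165066.71465 = 318414.44640

€318414.45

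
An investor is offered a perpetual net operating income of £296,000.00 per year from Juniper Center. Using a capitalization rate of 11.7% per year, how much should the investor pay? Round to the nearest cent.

Level perpetuity: PV = C / r = £296,000.00 / 0.117 = £2,529,914.53

£2529914.53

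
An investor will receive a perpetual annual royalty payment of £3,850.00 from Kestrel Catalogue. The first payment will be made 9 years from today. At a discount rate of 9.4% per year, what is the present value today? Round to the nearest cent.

Value at end of year 8: C / r = £3,850.00 / 0.094 = £40,957.4468
Discount to today: PV = £40,957.4468 / (1 + 0.094)^8 = £40,957.4468 / 2.051817 = £19,961.55

£19961.55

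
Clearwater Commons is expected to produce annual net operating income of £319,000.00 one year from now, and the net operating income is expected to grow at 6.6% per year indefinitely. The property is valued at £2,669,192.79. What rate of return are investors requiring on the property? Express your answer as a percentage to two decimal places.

18.55%

P = D₁/(r − g) ⇒ r = D₁/P + g = £319,000.0000/£2,669,192.79 + 0.066 = 0.119512 + 0.066 = 0.185512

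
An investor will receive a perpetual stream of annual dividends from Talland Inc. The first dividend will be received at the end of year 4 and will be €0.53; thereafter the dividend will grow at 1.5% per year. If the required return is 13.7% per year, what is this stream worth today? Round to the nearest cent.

€2.96

Value at end of year 3: C₁ / (r − g) = €0.53 / (0.137 − 0.015) = €4.3443
Discount to today: PV = €4.3443 / (1 + 0.137)^3 = €4.3443 / 1.469878 = €2.96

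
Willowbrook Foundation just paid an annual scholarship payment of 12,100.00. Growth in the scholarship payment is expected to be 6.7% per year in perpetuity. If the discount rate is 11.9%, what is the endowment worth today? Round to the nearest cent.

D₁ = D₀ × (1 + g) = 12,100.00 × 1.067 = 12,910.7000
Growing perpetuity: P = D₁ / (r − g) = 12,910.7000 / (0.119 − 0.067) = 248,282.69

248282.69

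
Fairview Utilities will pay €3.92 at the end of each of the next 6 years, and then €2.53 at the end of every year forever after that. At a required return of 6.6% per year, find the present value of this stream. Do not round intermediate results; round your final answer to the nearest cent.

€45.04

PV of 6-year annuity: €3.92 × [1 − (1+0.066)^−6] / 0.066 = 18.91782
Perpetuity value at year 6: €2.53 / 0.066 = 38.33333
PV of perpetuity: 38.33333 / (1+0.066)^6 = 26.12362
Total PV = 18.91782 + 26.12362 = 45.04144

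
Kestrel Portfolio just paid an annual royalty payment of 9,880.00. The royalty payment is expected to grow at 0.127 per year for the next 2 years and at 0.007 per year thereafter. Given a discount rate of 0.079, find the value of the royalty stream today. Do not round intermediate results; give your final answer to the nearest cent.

171848.64

D_1 = 11134.76000
D_2 = 12548.87452
Terminal value at year 2: TV = D_2×(1+g_2)/(r−g_2) = 12636.71664/0.072 = 175509.95336
P_0 = D_1/(1+r)^1 + D_2/(1+r)^2 + TV/(1+r)^2
    = 10319.51807 + 10778.58839 + 150750.53477 = 171848.64123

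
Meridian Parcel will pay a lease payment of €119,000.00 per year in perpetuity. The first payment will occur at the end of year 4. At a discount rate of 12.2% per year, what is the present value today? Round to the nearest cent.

Value at end of year 3: C / r = €119,000.00 / 0.122 = €975,409.8361
Discount to today: PV = €975,409.8361 / (1 + 0.122)^3 = €975,409.8361 / 1.412468 = €690,571.36

€690571.36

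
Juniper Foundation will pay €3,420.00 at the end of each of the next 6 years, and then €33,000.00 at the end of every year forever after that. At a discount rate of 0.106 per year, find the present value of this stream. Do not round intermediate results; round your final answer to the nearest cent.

€184726.13

PV of 6-year annuity: €3,420.00 × [1 − (1+0.106)^−6] / 0.106 = 14636.70145
Perpetuity value at year 6: €33,000.00 / 0.106 = 311320.75472
PV of perpetuity: 311320.75472 / (1+0.106)^6 = 170089.42493
Total PV = 14636.70145 + 170089.42493 = 184726.12638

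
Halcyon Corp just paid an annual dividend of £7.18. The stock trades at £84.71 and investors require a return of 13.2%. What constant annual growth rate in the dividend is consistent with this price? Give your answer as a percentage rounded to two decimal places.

4.35%

P = D₀(1+g)/(r−g) ⇒ P(r−g) = D₀(1+g) ⇒ g(P+D₀) = P·r − D₀
g = (P·r − D₀)/(P + D₀) = (£84.71×0.132 − £7.18) / (£84.71 + £7.18) = 0.043549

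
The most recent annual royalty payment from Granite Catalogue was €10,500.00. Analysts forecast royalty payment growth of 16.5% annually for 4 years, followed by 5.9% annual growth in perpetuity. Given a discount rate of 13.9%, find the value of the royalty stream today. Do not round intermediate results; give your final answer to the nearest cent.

D_1 = 12232.50000
D_2 = 14250.86250
D_3 = 16602.25481
D_4 = 19341.62686
Terminal value at year 4: TV = D_4×(1+g_2)/(r−g_2) = 20482.78284/0.08 = 256034.78551
P_0 = D_1/(1+r)^1 + D_2/(1+r)^2 + D_3/(1+r)^3 + D_4/(1+r)^4 + TV/(1+r)^4
    = 10739.68393 + 10984.83914 + 11235.59052 + 11492.06581 + 152126.22111 = 196578.40051

€196578.40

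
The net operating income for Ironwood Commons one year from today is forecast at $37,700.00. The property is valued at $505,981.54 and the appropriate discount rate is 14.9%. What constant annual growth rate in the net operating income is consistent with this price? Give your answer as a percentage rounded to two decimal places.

7.45%

P = D₁/(r−g) ⇒ g = r − D₁/P = 0.149 − $37,700.00/$505,981.54 = 0.074491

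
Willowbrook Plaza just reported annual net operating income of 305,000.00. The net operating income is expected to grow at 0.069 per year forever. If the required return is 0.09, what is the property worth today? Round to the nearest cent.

15525952.38

D₁ = D₀ × (1 + g) = 305,000.00 × 1.069 = 326,045.0000
Growing perpetuity: P = D₁ / (r − g) = 326,045.0000 / (0.09 − 0.069) = 15,525,952.38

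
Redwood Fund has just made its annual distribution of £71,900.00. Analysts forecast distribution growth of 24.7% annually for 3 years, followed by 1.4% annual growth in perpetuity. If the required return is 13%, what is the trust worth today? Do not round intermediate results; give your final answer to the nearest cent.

£1108172.52

D_1 = 89659.30000
D_2 = 111805.14710
D_3 = 139421.01843
Terminal value at year 3: TV = D_3×(1+g_2)/(r−g_2) = 141372.91269/0.116 = 1218732.00596
P_0 = D_1/(1+r)^1 + D_2/(1+r)^2 + D_3/(1+r)^3 + TV/(1+r)^3
    = 79344.51327 + 87559.83014 + 96625.75945 + 844642.41451 = 1108172.51737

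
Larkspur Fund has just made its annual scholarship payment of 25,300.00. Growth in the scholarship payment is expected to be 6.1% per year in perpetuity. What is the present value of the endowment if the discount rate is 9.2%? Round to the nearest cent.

D₁ = D₀ × (1 + g) = 25,300.00 × 1.061 = 26,843.3000
Growing perpetuity: P = D₁ / (r − g) = 26,843.3000 / (0.092 − 0.061) = 865,912.90

865912.90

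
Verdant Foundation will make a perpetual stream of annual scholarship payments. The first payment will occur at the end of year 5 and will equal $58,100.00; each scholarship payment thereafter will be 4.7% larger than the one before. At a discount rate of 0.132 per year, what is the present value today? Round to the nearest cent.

Value at end of year 4: C₁ / (r − g) = $58,100.00 / (0.132 − 0.047) = $683,529.4118
Discount to today: PV = $683,529.4118 / (1 + 0.132)^4 = $683,529.4118 / 1.642047 = $416,266.54

$416266.54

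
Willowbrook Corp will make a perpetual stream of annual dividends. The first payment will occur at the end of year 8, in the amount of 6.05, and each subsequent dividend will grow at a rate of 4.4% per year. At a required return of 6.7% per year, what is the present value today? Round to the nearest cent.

Value at end of year 7: C₁ / (r − g) = 6.05 / (0.067 − 0.044) = 263.0435
Discount to today: PV = 263.0435 / (1 + 0.067)^7 = 263.0435 / 1.574530 = 167.06

167.06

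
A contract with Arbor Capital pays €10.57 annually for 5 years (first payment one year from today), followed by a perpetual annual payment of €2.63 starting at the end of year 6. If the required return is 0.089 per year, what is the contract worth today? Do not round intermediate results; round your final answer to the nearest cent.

PV of 5-year annuity: €10.57 × [1 − (1+0.089)^−5] / 0.089 = 41.22051
Perpetuity value at year 5: €2.63 / 0.089 = 29.55056
PV of perpetuity: 29.55056 / (1+0.089)^5 = 19.29418
Total PV = 41.22051 + 19.29418 = 60.51469

€60.51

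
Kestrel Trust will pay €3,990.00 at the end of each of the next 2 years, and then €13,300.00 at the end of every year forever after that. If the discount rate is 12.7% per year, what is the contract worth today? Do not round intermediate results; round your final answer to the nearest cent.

PV of 2-year annuity: €3,990.00 × [1 − (1+0.127)^−2] / 0.127 = 6681.78587
Perpetuity value at year 2: €13,300.00 / 0.127 = 104724.40945
PV of perpetuity: 104724.40945 / (1+0.127)^2 = 82451.78990
Total PV = 6681.78587 + 82451.78990 = 89133.57576

€89133.58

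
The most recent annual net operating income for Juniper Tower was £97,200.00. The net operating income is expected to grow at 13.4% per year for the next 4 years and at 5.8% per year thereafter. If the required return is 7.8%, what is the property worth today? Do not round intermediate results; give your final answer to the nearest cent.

D_1 = 110224.80000
D_2 = 124994.92320
D_3 = 141744.24291
D_4 = 160737.97146
Terminal value at year 4: TV = D_4×(1+g_2)/(r−g_2) = 170060.77380/0.02 = 8503038.69016
P_0 = D_1/(1+r)^1 + D_2/(1+r)^2 + D_3/(1+r)^3 + D_4/(1+r)^4 + TV/(1+r)^4
    = 102249.35065 + 107561.00523 + 113148.58992 + 119026.43874 + 6296498.60948 = 6738483.99402

£6738483.99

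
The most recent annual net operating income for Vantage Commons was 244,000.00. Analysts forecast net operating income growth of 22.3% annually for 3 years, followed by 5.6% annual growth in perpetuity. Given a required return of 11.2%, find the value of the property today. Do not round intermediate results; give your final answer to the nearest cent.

D_1 = 298412.00000
D_2 = 364957.87600
D_3 = 446343.48235
Terminal value at year 3: TV = D_3×(1+g_2)/(r−g_2) = 471338.71736/0.056 = 8416762.80999
P_0 = D_1/(1+r)^1 + D_2/(1+r)^2 + D_3/(1+r)^3 + TV/(1+r)^3
    = 268356.11511 + 295143.46113 + 324604.72389 + 6121117.65044 = 7009221.95057

7009221.95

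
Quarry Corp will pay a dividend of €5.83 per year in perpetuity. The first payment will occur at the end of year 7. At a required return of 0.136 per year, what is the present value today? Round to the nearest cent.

Value at end of year 6: C / r = €5.83 / 0.136 = €42.8676
Discount to today: PV = €42.8676 / (1 + 0.136)^6 = €42.8676 / 2.149166 = €19.95

€19.95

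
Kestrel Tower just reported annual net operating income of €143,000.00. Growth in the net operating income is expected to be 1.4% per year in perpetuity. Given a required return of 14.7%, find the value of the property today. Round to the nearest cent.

D₁ = D₀ × (1 + g) = €143,000.00 × 1.014 = €145,002.0000
Growing perpetuity: P = D₁ / (r − g) = €145,002.0000 / (0.147 − 0.014) = €1,090,240.60

€1090240.60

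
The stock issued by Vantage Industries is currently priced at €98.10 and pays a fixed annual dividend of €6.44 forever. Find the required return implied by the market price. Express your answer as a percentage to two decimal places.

6.56%

P = C/r ⇒ r = C/P = €6.44/€98.10 = 0.065647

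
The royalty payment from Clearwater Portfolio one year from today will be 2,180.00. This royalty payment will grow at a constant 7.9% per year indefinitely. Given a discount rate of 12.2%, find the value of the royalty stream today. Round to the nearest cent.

50697.67

Growing perpetuity: P = D₁ / (r − g) = 2,180.0000 / (0.122 − 0.079) = 50,697.67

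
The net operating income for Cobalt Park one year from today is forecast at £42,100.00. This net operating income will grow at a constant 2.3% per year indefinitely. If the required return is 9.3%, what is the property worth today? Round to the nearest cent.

£601428.57

Growing perpetuity: P = D₁ / (r − g) = £42,100.0000 / (0.093 − 0.023) = £601,428.57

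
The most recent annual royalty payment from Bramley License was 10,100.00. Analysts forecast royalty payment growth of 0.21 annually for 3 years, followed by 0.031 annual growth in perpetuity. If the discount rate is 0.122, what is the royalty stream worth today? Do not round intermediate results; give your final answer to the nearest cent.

D_1 = 12221.00000
D_2 = 14787.41000
D_3 = 17892.76610
Terminal value at year 3: TV = D_3×(1+g_2)/(r−g_2) = 18447.44185/0.091 = 202719.14120
P_0 = D_1/(1+r)^1 + D_2/(1+r)^2 + D_3/(1+r)^3 + TV/(1+r)^3
    = 10892.15686 + 11746.44368 + 12667.73338 + 143521.24297 = 178827.57688

178827.58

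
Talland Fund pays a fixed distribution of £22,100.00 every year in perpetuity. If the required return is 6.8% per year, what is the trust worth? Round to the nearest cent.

£325000.00

Level perpetuity: PV = C / r = £22,100.00 / 0.068 = £325,000.00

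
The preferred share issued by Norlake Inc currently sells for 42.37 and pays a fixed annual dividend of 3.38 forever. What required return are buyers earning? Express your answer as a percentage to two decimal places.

P = C/r ⇒ r = C/P = 3.38/42.37 = 0.079773

7.98%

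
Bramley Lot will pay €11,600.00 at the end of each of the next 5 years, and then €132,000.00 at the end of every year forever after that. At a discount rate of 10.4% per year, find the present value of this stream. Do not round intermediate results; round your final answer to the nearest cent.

PV of 5-year annuity: €11,600.00 × [1 − (1+0.104)^−5] / 0.104 = 43527.44237
Perpetuity value at year 5: €132,000.00 / 0.104 = 1269230.76923
PV of perpetuity: 1269230.76923 / (1+0.104)^5 = 773918.49401
Total PV = 43527.44237 + 773918.49401 = 817445.93638

€817445.94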